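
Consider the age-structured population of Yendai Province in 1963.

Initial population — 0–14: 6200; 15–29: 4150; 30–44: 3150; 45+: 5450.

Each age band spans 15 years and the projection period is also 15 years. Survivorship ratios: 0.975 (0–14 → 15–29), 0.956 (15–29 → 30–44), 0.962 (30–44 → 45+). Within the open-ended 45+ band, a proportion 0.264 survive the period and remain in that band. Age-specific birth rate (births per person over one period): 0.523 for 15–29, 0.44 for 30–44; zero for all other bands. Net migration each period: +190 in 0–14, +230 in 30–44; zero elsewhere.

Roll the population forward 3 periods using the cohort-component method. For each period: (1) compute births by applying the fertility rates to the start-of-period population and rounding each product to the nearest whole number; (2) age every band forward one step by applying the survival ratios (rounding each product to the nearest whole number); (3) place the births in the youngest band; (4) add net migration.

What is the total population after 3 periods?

Period 1.
Births: 4150 × 0.523 = 2170, 3150 × 0.44 = 1386 → total 3556
15–29: 6200 × 0.975 = 6045
30–44: 4150 × 0.956 = 3967
45+: 3150 × 0.962 + 5450 × 0.264 = 3030 + 1439 = 4469
Net migration: 0–14 + 190 → 3746; 30–44 + 230 → 4197
→ [3746, 6045, 4197, 4469]
Period 2.
Births: 6045 × 0.523 = 3162, 4197 × 0.44 = 1847 → total 5009
15–29: 3746 × 0.975 = 3652
30–44: 6045 × 0.956 = 5779
45+: 4197 × 0.962 + 4469 × 0.264 = 4038 + 1180 = 5218
Net migration: 0–14 + 190 → 5199; 30–44 + 230 → 6009
→ [5199, 3652, 6009, 5218]
Period 3.
Births: 3652 × 0.523 = 1910, 6009 × 0.44 = 2644 → total 4554
15–29: 5199 × 0.975 = 5069
30–44: 3652 × 0.956 = 3491
45+: 6009 × 0.962 + 5218 × 0.264 = 5781 + 1378 = 7159
Net migration: 0–14 + 190 → 4744; 30–44 + 230 → 3721
→ [4744, 5069, 3721, 7159]
Total after period 3: 4744 + 5069 + 3721 + 7159 = 20693

20693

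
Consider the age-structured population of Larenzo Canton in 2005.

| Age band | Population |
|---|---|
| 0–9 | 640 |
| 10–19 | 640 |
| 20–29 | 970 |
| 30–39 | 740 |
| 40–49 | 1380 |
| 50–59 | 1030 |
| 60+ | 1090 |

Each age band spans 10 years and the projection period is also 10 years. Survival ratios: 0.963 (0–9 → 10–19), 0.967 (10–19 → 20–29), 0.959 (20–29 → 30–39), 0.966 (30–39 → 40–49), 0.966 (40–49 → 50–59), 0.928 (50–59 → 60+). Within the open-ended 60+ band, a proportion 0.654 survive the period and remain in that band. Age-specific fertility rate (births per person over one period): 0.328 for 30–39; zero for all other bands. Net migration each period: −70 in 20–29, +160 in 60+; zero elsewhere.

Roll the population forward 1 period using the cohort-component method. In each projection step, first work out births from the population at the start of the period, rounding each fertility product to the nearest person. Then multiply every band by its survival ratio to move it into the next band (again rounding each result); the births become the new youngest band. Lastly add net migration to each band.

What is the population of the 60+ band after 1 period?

1829

Period 1:
Births: 740 × 0.328 = 243
10–19: 640 × 0.963 = 616
20–29: 640 × 0.967 = 619
30–39: 970 × 0.959 = 930
40–49: 740 × 0.966 = 715
50–59: 1380 × 0.966 = 1333
60+: 1030 × 0.928 + 1090 × 0.654 = 956 + 713 = 1669
Net migration: 20–29 − 70 → 549; 60+ + 160 → 1829
End of period: [243, 616, 549, 930, 715, 1333, 1829]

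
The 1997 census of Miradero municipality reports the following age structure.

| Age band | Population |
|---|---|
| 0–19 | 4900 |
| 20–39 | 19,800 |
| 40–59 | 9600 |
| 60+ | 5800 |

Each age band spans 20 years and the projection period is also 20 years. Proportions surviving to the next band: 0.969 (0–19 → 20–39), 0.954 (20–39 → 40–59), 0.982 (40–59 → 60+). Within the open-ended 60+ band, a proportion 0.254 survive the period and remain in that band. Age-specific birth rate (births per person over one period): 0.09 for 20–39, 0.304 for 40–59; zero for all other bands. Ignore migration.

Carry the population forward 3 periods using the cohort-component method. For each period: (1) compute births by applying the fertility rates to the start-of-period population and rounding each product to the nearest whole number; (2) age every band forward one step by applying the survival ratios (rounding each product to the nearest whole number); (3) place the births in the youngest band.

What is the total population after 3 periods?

— Period 1 —
Births: 19800 * 0.09 = 1782, 9600 * 0.304 = 2918 → 4700
20–39: 4900 * 0.969 = 4748
40–59: 19800 * 0.954 = 18889
60+: 9600 * 0.982 + 5800 * 0.254 = 9427 + 1473 = 10900
Population now: 0–19=4700, 20–39=4748, 40–59=18889, 60+=10900
— Period 2 —
Births: 4748 * 0.09 = 427, 18889 * 0.304 = 5742 → 6169
20–39: 4700 * 0.969 = 4554
40–59: 4748 * 0.954 = 4530
60+: 18889 * 0.982 + 10900 * 0.254 = 18549 + 2769 = 21318
Population now: 0–19=6169, 20–39=4554, 40–59=4530, 60+=21318
— Period 3 —
Births: 4554 * 0.09 = 410, 4530 * 0.304 = 1377 → 1787
20–39: 6169 * 0.969 = 5978
40–59: 4554 * 0.954 = 4345
60+: 4530 * 0.982 + 21318 * 0.254 = 4448 + 5415 = 9863
Population now: 0–19=1787, 20–39=5978, 40–59=4345, 60+=9863
Total after period 3: 1787 + 5978 + 4345 + 9863 = 21973

21973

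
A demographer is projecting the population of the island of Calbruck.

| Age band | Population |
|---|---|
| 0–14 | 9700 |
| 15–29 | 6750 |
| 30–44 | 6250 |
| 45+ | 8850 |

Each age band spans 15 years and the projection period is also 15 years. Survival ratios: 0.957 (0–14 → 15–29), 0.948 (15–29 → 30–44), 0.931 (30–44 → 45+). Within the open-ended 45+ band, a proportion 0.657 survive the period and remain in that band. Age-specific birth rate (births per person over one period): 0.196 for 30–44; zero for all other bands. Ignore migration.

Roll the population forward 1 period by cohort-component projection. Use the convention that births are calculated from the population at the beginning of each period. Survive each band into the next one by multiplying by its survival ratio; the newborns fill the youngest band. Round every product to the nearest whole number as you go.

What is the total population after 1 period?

28540

Numbering the groups 1..4 from youngest to oldest:
After projecting period 1:
Births: 6250 × 0.196 = 1225
Group 2: 9700 × 0.957 = 9283
Group 3: 6750 × 0.948 = 6399
Group 4: 6250 × 0.931 + 8850 × 0.657 = 5819 + 5814 = 11633
→ [1225, 9283, 6399, 11633]
Total after period 1: 1225 + 9283 + 6399 + 11633 = 28540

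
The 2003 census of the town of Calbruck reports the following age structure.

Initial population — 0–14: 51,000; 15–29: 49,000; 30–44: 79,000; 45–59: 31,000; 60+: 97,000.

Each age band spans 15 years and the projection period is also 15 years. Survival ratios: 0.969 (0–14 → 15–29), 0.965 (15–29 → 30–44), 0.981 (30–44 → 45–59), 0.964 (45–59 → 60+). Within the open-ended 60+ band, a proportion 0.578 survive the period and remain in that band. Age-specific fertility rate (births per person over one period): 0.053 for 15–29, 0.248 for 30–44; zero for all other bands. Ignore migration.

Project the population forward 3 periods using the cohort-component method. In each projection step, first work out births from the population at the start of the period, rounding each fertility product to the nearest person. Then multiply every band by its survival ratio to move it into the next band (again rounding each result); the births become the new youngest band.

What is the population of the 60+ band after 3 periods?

116613

— Period 1 —
Births: 49000 × 0.053 = 2597 ; 79000 × 0.248 = 19592 → total 22189
15–29: 51000 × 0.969 = 49419
30–44: 49000 × 0.965 = 47285
45–59: 79000 × 0.981 = 77499
60+: 31000 × 0.964 + 97000 × 0.578 = 29884 + 56066 = 85950
Giving 22189 / 49419 / 47285 / 77499 / 85950.
— Period 2 —
Births: 49419 × 0.053 = 2619 ; 47285 × 0.248 = 11727 → total 14346
15–29: 22189 × 0.969 = 21501
30–44: 49419 × 0.965 = 47689
45–59: 47285 × 0.981 = 46387
60+: 77499 × 0.964 + 85950 × 0.578 = 74709 + 49679 = 124388
Giving 14346 / 21501 / 47689 / 46387 / 124388.
— Period 3 —
Births: 21501 × 0.053 = 1140 ; 47689 × 0.248 = 11827 → total 12967
15–29: 14346 × 0.969 = 13901
30–44: 21501 × 0.965 = 20748
45–59: 47689 × 0.981 = 46783
60+: 46387 × 0.964 + 124388 × 0.578 = 44717 + 71896 = 116613
Giving 12967 / 13901 / 20748 / 46783 / 116613.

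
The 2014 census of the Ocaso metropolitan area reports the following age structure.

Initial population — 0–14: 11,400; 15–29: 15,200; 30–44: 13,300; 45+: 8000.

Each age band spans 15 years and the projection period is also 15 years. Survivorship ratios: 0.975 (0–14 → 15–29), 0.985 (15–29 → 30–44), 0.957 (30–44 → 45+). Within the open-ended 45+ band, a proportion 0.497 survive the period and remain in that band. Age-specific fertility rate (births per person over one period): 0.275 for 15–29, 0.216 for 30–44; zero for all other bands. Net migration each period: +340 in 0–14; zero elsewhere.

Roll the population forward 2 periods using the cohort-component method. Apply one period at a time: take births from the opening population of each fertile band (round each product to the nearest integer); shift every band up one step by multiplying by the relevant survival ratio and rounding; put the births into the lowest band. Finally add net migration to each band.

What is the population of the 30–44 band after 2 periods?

— Period 1 —
Births: 15200 × 0.275 = 4180  |  13300 × 0.216 = 2873 ⇒ total 7053
15–29: 11400 × 0.975 = 11115
30–44: 15200 × 0.985 = 14972
45+: 13300 × 0.957 + 8000 × 0.497 = 12728 + 3976 = 16704
Net migration: 0–14 + 340 → 7393
→ [7393, 11115, 14972, 16704]
— Period 2 —
Births: 11115 × 0.275 = 3057  |  14972 × 0.216 = 3234 ⇒ total 6291
15–29: 7393 × 0.975 = 7208
30–44: 11115 × 0.985 = 10948
45+: 14972 × 0.957 + 16704 × 0.497 = 14328 + 8302 = 22630
Net migration: 0–14 + 340 → 6631
→ [6631, 7208, 10948, 22630]

10948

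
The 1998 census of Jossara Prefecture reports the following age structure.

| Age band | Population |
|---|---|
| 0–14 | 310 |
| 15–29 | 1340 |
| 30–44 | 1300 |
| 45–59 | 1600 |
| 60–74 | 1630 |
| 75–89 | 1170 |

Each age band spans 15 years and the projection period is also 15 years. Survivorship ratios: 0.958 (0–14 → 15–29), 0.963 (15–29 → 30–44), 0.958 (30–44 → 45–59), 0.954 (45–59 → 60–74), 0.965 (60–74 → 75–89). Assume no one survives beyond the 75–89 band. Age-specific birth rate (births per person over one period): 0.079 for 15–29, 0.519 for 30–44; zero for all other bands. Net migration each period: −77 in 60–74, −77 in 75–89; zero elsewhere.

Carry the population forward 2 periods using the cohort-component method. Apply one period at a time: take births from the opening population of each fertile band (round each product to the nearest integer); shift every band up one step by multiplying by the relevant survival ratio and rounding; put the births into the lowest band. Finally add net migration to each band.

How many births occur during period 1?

[period 1]
Births: 1340 × 0.079 = 106  |  1300 × 0.519 = 675 → total 781
15–29: 310 × 0.958 = 297
30–44: 1340 × 0.963 = 1290
45–59: 1300 × 0.958 = 1245
60–74: 1600 × 0.954 = 1526
75–89: 1630 × 0.965 = 1573
Net migration: 60–74 − 77 → 1449; 75–89 − 77 → 1496
Population now: 0–14=781, 15–29=297, 30–44=1290, 45–59=1245, 60–74=1449, 75–89=1496

781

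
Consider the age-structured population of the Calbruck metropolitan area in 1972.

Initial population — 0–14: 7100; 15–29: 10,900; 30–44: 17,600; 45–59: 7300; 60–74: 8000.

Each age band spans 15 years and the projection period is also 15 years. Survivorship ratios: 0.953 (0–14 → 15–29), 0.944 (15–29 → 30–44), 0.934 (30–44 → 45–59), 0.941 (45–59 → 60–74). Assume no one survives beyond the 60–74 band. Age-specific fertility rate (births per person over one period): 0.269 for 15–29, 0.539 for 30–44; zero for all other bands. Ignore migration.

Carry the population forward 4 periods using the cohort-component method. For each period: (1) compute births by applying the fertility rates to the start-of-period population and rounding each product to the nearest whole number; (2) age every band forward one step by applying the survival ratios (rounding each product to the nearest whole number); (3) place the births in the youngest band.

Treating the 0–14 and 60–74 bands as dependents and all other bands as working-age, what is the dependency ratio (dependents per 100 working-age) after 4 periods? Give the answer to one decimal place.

Let group 1 be 0–14 through group 5 = 60–74.
Period 1.
Births: 10900 × 0.269 = 2932 ; 17600 × 0.539 = 9486 ⇒ total 12418
Group 2: 7100 × 0.953 = 6766
Group 3: 10900 × 0.944 = 10290
Group 4: 17600 × 0.934 = 16438
Group 5: 7300 × 0.941 = 6869
Giving 12418 / 6766 / 10290 / 16438 / 6869.
Period 2.
Births: 6766 × 0.269 = 1820 ; 10290 × 0.539 = 5546 ⇒ total 7366
Group 2: 12418 × 0.953 = 11834
Group 3: 6766 × 0.944 = 6387
Group 4: 10290 × 0.934 = 9611
Group 5: 16438 × 0.941 = 15468
Giving 7366 / 11834 / 6387 / 9611 / 15468.
Period 3.
Births: 11834 × 0.269 = 3183 ; 6387 × 0.539 = 3443 ⇒ total 6626
Group 2: 7366 × 0.953 = 7020
Group 3: 11834 × 0.944 = 11171
Group 4: 6387 × 0.934 = 5965
Group 5: 9611 × 0.941 = 9044
Giving 6626 / 7020 / 11171 / 5965 / 9044.
Period 4.
Births: 7020 × 0.269 = 1888 ; 11171 × 0.539 = 6021 ⇒ total 7909
Group 2: 6626 × 0.953 = 6315
Group 3: 7020 × 0.944 = 6627
Group 4: 11171 × 0.934 = 10434
Group 5: 5965 × 0.941 = 5613
Giving 7909 / 6315 / 6627 / 10434 / 5613.
Dependents (band 0–14 + band 60–74) = 7909 + 5613 = 13522; working-age = 23376; ratio = 13522/23376 × 100 = 57.8

57.8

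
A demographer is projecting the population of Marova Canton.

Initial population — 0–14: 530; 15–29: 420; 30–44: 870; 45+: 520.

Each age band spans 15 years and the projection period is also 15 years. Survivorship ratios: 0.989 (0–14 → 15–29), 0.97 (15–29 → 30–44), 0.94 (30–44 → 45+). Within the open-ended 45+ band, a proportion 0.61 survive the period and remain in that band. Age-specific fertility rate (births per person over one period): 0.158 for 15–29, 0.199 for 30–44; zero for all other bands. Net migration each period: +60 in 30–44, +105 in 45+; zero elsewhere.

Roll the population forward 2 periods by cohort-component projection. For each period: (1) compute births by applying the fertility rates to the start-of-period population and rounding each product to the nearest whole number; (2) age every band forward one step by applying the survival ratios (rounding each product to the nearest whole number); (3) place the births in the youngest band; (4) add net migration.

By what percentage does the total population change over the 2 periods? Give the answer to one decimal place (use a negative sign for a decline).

-2.6

[period 1]
Births: 420 * 0.158 = 66 ; 870 * 0.199 = 173 — total 239
15–29: 530 * 0.989 = 524
30–44: 420 * 0.97 = 407
45+: 870 * 0.94 + 520 * 0.61 = 818 + 317 = 1135
Net migration: 30–44 + 60 → 467; 45+ + 105 → 1240
Giving 239 / 524 / 467 / 1240.
[period 2]
Births: 524 * 0.158 = 83 ; 467 * 0.199 = 93 — total 176
15–29: 239 * 0.989 = 236
30–44: 524 * 0.97 = 508
45+: 467 * 0.94 + 1240 * 0.61 = 439 + 756 = 1195
Net migration: 30–44 + 60 → 568; 45+ + 105 → 1300
Giving 176 / 236 / 568 / 1300.
Total: 2340 → 2280; change = -60; percentage change = -2.6%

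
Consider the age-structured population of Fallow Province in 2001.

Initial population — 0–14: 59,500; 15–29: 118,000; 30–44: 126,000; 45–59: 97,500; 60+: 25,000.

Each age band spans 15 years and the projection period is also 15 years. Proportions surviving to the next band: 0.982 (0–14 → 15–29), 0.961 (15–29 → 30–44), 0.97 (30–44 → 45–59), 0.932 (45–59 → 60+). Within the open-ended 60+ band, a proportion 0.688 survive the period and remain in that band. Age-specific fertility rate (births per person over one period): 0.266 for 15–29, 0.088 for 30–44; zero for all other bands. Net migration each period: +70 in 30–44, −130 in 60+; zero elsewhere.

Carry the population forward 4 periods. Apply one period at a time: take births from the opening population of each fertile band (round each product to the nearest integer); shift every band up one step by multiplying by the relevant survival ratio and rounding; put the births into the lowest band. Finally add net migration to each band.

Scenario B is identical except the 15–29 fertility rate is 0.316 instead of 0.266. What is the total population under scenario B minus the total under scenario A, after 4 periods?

Numbering the bands 1..5 from youngest to oldest:
— Period 1 —
Births: 118000 × 0.266 = 31388, 126000 × 0.088 = 11088 ⇒ total 42476
Band 2: 59500 × 0.982 = 58429
Band 3: 118000 × 0.961 = 113398
Band 4: 126000 × 0.97 = 122220
Band 5: 97500 × 0.932 + 25000 × 0.688 = 90870 + 17200 = 108070
Net migration: Band 3 + 70 → 113468; Band 5 − 130 → 107940
→ [42476, 58429, 113468, 122220, 107940]
— Period 2 —
Births: 58429 × 0.266 = 15542, 113468 × 0.088 = 9985 ⇒ total 25527
Band 2: 42476 × 0.982 = 41711
Band 3: 58429 × 0.961 = 56150
Band 4: 113468 × 0.97 = 110064
Band 5: 122220 × 0.932 + 107940 × 0.688 = 113909 + 74263 = 188172
Net migration: Band 3 + 70 → 56220; Band 5 − 130 → 188042
→ [25527, 41711, 56220, 110064, 188042]
— Period 3 —
Births: 41711 × 0.266 = 11095, 56220 × 0.088 = 4947 ⇒ total 16042
Band 2: 25527 × 0.982 = 25068
Band 3: 41711 × 0.961 = 40084
Band 4: 56220 × 0.97 = 54533
Band 5: 110064 × 0.932 + 188042 × 0.688 = 102580 + 129373 = 231953
Net migration: Band 3 + 70 → 40154; Band 5 − 130 → 231823
→ [16042, 25068, 40154, 54533, 231823]
— Period 4 —
Births: 25068 × 0.266 = 6668, 40154 × 0.088 = 3534 ⇒ total 10202
Band 2: 16042 × 0.982 = 15753
Band 3: 25068 × 0.961 = 24090
Band 4: 40154 × 0.97 = 38949
Band 5: 54533 × 0.932 + 231823 × 0.688 = 50825 + 159494 = 210319
Net migration: Band 3 + 70 → 24160; Band 5 − 130 → 210189
→ [10202, 15753, 24160, 38949, 210189]
Scenario A total after 4 periods: 299253
Scenario B projection —
— Period 1 —
Births: 118000 × 0.316 = 37288, 126000 × 0.088 = 11088 ⇒ total 48376
Band 2: 59500 × 0.982 = 58429
Band 3: 118000 × 0.961 = 113398
Band 4: 126000 × 0.97 = 122220
Band 5: 97500 × 0.932 + 25000 × 0.688 = 90870 + 17200 = 108070
Net migration: Band 3 + 70 → 113468; Band 5 − 130 → 107940
→ [48376, 58429, 113468, 122220, 107940]
— Period 2 —
Births: 58429 × 0.316 = 18464, 113468 × 0.088 = 9985 ⇒ total 28449
Band 2: 48376 × 0.982 = 47505
Band 3: 58429 × 0.961 = 56150
Band 4: 113468 × 0.97 = 110064
Band 5: 122220 × 0.932 + 107940 × 0.688 = 113909 + 74263 = 188172
Net migration: Band 3 + 70 → 56220; Band 5 − 130 → 188042
→ [28449, 47505, 56220, 110064, 188042]
— Period 3 —
Births: 47505 × 0.316 = 15012, 56220 × 0.088 = 4947 ⇒ total 19959
Band 2: 28449 × 0.982 = 27937
Band 3: 47505 × 0.961 = 45652
Band 4: 56220 × 0.97 = 54533
Band 5: 110064 × 0.932 + 188042 × 0.688 = 102580 + 129373 = 231953
Net migration: Band 3 + 70 → 45722; Band 5 − 130 → 231823
→ [19959, 27937, 45722, 54533, 231823]
— Period 4 —
Births: 27937 × 0.316 = 8828, 45722 × 0.088 = 4024 ⇒ total 12852
Band 2: 19959 × 0.982 = 19600
Band 3: 27937 × 0.961 = 26847
Band 4: 45722 × 0.97 = 44350
Band 5: 54533 × 0.932 + 231823 × 0.688 = 50825 + 159494 = 210319
Net migration: Band 3 + 70 → 26917; Band 5 − 130 → 210189
→ [12852, 19600, 26917, 44350, 210189]
Scenario B total after 4 periods: 313908
Difference B − A = 313908 − 299253 = 14655

14655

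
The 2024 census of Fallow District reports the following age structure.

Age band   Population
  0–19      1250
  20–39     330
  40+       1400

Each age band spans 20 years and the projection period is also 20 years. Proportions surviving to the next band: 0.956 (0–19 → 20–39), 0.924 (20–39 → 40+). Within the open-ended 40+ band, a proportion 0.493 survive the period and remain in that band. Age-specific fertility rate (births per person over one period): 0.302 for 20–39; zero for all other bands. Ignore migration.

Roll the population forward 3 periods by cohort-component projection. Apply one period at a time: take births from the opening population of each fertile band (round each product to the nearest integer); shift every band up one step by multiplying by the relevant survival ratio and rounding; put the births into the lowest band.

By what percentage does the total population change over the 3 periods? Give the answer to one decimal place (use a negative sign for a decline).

Period 1.
Births: 330 * 0.302 = 100
20–39: 1250 * 0.956 = 1195
40+: 330 * 0.924 + 1400 * 0.493 = 305 + 690 = 995
Giving 100 / 1195 / 995.
Period 2.
Births: 1195 * 0.302 = 361
20–39: 100 * 0.956 = 96
40+: 1195 * 0.924 + 995 * 0.493 = 1104 + 491 = 1595
Giving 361 / 96 / 1595.
Period 3.
Births: 96 * 0.302 = 29
20–39: 361 * 0.956 = 345
40+: 96 * 0.924 + 1595 * 0.493 = 89 + 786 = 875
Giving 29 / 345 / 875.
Total: 2980 → 1249; change = -1731; percentage change = -58.1%

-58.1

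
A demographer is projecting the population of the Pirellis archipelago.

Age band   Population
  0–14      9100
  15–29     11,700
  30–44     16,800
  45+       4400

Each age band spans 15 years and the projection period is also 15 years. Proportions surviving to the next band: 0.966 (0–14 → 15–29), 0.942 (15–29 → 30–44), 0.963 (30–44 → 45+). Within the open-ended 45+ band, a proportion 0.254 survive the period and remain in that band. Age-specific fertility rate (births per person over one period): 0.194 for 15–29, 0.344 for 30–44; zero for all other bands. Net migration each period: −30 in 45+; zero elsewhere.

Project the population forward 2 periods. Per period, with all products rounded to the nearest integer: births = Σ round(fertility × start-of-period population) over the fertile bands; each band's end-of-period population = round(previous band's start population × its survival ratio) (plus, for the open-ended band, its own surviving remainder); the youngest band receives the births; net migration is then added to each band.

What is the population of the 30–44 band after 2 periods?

[period 1]
Births: 11700 × 0.194 = 2270, 16800 × 0.344 = 5779 → 8049
15–29: 9100 × 0.966 = 8791
30–44: 11700 × 0.942 = 11021
45+: 16800 × 0.963 + 4400 × 0.254 = 16178 + 1118 = 17296
Net migration: 45+ − 30 → 17266
Giving 8049 / 8791 / 11021 / 17266.
[period 2]
Births: 8791 × 0.194 = 1705, 11021 × 0.344 = 3791 → 5496
15–29: 8049 × 0.966 = 7775
30–44: 8791 × 0.942 = 8281
45+: 11021 × 0.963 + 17266 × 0.254 = 10613 + 4386 = 14999
Net migration: 45+ − 30 → 14969
Giving 5496 / 7775 / 8281 / 14969.

8281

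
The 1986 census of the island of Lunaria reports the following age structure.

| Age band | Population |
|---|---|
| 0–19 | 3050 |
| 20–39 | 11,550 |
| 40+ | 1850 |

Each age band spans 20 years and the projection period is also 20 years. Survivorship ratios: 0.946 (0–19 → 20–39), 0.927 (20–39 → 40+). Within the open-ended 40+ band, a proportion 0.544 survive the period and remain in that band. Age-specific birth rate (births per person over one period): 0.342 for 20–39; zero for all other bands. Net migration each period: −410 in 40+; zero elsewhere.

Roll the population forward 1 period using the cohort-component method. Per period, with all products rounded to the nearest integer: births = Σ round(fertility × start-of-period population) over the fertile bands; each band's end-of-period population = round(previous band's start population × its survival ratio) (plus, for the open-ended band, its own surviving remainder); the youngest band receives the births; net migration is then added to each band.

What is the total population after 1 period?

18138

Period 1:
Births: 11550 × 0.342 = 3950
20–39: 3050 × 0.946 = 2885
40+: 11550 × 0.927 + 1850 × 0.544 = 10707 + 1006 = 11713
Net migration: 40+ − 410 → 11303
→ [3950, 2885, 11303]
Total after period 1: 3950 + 2885 + 11303 = 18138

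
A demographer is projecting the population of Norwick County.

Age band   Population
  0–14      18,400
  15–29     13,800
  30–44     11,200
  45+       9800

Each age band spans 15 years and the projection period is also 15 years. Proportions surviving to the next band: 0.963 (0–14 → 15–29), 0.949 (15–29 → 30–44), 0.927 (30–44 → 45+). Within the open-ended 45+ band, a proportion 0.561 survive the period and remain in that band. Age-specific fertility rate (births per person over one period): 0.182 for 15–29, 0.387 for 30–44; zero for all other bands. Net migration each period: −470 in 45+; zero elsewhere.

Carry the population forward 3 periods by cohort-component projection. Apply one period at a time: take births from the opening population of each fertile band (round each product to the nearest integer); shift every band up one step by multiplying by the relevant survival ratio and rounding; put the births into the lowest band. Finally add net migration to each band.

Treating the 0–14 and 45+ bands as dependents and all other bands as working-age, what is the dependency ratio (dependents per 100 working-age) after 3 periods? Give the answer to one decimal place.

240.3

— Period 1 —
Births: 13800 × 0.182 = 2512  |  11200 × 0.387 = 4334 — total 6846
15–29: 18400 × 0.963 = 17719
30–44: 13800 × 0.949 = 13096
45+: 11200 × 0.927 + 9800 × 0.561 = 10382 + 5498 = 15880
Net migration: 45+ − 470 → 15410
End of period: [6846, 17719, 13096, 15410]
— Period 2 —
Births: 17719 × 0.182 = 3225  |  13096 × 0.387 = 5068 — total 8293
15–29: 6846 × 0.963 = 6593
30–44: 17719 × 0.949 = 16815
45+: 13096 × 0.927 + 15410 × 0.561 = 12140 + 8645 = 20785
Net migration: 45+ − 470 → 20315
End of period: [8293, 6593, 16815, 20315]
— Period 3 —
Births: 6593 × 0.182 = 1200  |  16815 × 0.387 = 6507 — total 7707
15–29: 8293 × 0.963 = 7986
30–44: 6593 × 0.949 = 6257
45+: 16815 × 0.927 + 20315 × 0.561 = 15588 + 11397 = 26985
Net migration: 45+ − 470 → 26515
End of period: [7707, 7986, 6257, 26515]
Dependents (band 0–14 + band 45+) = 7707 + 26515 = 34222; working-age = 14243; ratio = 34222/14243 × 100 = 240.3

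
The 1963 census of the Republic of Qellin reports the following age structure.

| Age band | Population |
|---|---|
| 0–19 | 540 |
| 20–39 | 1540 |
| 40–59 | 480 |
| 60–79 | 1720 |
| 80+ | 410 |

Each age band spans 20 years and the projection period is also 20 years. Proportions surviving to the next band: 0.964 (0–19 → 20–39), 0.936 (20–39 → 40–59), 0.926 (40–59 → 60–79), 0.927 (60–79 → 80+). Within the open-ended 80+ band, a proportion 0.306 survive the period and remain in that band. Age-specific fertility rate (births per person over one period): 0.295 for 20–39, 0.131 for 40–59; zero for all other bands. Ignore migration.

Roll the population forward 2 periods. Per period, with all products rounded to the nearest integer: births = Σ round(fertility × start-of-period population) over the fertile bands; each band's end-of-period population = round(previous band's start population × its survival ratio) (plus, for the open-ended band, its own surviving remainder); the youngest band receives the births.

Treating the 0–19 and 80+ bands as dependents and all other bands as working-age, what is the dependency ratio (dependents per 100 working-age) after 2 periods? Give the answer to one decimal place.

55.2

(Bands numbered youngest = 1 to oldest = 5.)
[period 1]
Births: 1540 * 0.295 = 454 ; 480 * 0.131 = 63 ⇒ total 517
Band 2: 540 * 0.964 = 521
Band 3: 1540 * 0.936 = 1441
Band 4: 480 * 0.926 = 444
Band 5: 1720 * 0.927 + 410 * 0.306 = 1594 + 125 = 1719
End of period: [517, 521, 1441, 444, 1719]
[period 2]
Births: 521 * 0.295 = 154 ; 1441 * 0.131 = 189 ⇒ total 343
Band 2: 517 * 0.964 = 498
Band 3: 521 * 0.936 = 488
Band 4: 1441 * 0.926 = 1334
Band 5: 444 * 0.927 + 1719 * 0.306 = 412 + 526 = 938
End of period: [343, 498, 488, 1334, 938]
Dependents (band 0–19 + band 80+) = 343 + 938 = 1281; working-age = 2320; ratio = 1281/2320 × 100 = 55.2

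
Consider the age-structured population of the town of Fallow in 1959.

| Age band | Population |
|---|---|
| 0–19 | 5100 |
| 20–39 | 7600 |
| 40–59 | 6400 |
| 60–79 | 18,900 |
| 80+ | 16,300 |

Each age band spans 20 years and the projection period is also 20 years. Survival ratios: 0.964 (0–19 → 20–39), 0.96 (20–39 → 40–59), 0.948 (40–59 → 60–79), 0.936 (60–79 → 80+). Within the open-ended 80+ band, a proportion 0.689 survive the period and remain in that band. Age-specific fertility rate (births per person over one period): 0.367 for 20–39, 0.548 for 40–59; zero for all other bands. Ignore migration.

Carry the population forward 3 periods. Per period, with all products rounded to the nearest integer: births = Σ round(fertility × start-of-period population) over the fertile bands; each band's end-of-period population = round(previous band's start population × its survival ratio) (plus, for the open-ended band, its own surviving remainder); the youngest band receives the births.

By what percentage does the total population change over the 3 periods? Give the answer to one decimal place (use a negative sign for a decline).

Let band 1 be 0–19 through band 5 = 80+.
After projecting period 1:
Births: 7600 * 0.367 = 2789  |  6400 * 0.548 = 3507 ⇒ total 6296
Band 2: 5100 * 0.964 = 4916
Band 3: 7600 * 0.96 = 7296
Band 4: 6400 * 0.948 = 6067
Band 5: 18900 * 0.936 + 16300 * 0.689 = 17690 + 11231 = 28921
→ [6296, 4916, 7296, 6067, 28921]
After projecting period 2:
Births: 4916 * 0.367 = 1804  |  7296 * 0.548 = 3998 ⇒ total 5802
Band 2: 6296 * 0.964 = 6069
Band 3: 4916 * 0.96 = 4719
Band 4: 7296 * 0.948 = 6917
Band 5: 6067 * 0.936 + 28921 * 0.689 = 5679 + 19927 = 25606
→ [5802, 6069, 4719, 6917, 25606]
After projecting period 3:
Births: 6069 * 0.367 = 2227  |  4719 * 0.548 = 2586 ⇒ total 4813
Band 2: 5802 * 0.964 = 5593
Band 3: 6069 * 0.96 = 5826
Band 4: 4719 * 0.948 = 4474
Band 5: 6917 * 0.936 + 25606 * 0.689 = 6474 + 17643 = 24117
→ [4813, 5593, 5826, 4474, 24117]
Total: 54300 → 44823; change = -9477; percentage change = -17.5%

-17.5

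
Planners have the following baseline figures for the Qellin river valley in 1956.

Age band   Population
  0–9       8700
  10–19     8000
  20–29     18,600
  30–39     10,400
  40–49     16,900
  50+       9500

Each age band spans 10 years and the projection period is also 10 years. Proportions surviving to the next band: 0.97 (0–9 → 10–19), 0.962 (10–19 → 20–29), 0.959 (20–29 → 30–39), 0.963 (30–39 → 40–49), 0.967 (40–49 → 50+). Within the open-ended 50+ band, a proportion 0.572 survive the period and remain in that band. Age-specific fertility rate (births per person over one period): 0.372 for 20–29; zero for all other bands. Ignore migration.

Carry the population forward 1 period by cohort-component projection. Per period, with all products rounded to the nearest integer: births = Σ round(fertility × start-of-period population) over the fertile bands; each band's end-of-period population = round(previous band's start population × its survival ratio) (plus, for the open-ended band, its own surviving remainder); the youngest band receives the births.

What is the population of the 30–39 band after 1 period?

17837

Let group 1 be 0–9 through group 6 = 50+.
— Period 1 —
Births: 18600 * 0.372 = 6919
Group 2: 8700 * 0.97 = 8439
Group 3: 8000 * 0.962 = 7696
Group 4: 18600 * 0.959 = 17837
Group 5: 10400 * 0.963 = 10015
Group 6: 16900 * 0.967 + 9500 * 0.572 = 16342 + 5434 = 21776
→ [6919, 8439, 7696, 17837, 10015, 21776]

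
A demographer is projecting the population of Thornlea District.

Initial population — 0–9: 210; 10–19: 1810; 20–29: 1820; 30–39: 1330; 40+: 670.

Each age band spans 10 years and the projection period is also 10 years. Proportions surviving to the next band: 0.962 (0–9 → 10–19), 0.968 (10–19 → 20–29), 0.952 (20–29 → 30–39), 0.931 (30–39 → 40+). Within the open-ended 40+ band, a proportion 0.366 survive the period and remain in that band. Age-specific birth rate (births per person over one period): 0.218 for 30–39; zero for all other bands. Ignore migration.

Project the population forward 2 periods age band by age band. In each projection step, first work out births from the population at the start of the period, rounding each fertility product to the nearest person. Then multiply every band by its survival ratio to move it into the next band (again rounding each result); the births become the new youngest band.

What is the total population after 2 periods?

4677

Call the groups 1 to 5, youngest first.
— Period 1 —
Births: 1330 × 0.218 = 290
Group 2: 210 × 0.962 = 202
Group 3: 1810 × 0.968 = 1752
Group 4: 1820 × 0.952 = 1733
Group 5: 1330 × 0.931 + 670 × 0.366 = 1238 + 245 = 1483
End of period: [290, 202, 1752, 1733, 1483]
— Period 2 —
Births: 1733 × 0.218 = 378
Group 2: 290 × 0.962 = 279
Group 3: 202 × 0.968 = 196
Group 4: 1752 × 0.952 = 1668
Group 5: 1733 × 0.931 + 1483 × 0.366 = 1613 + 543 = 2156
End of period: [378, 279, 196, 1668, 2156]
Total after period 2: 378 + 279 + 196 + 1668 + 2156 = 4677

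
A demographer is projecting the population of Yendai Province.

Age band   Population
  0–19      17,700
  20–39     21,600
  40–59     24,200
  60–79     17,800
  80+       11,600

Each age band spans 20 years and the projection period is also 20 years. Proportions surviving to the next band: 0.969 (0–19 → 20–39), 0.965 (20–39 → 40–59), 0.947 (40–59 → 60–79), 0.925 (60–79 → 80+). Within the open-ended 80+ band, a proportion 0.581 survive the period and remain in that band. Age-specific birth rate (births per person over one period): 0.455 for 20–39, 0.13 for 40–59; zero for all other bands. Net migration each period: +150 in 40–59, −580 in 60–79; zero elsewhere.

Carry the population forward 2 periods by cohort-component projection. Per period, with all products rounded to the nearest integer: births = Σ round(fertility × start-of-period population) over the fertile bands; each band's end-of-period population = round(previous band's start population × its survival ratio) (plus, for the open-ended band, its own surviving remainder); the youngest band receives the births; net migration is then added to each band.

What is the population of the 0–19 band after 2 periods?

[period 1]
Births: 21600 × 0.455 = 9828 ; 24200 × 0.13 = 3146 → 12974
20–39: 17700 × 0.969 = 17151
40–59: 21600 × 0.965 = 20844
60–79: 24200 × 0.947 = 22917
80+: 17800 × 0.925 + 11600 × 0.581 = 16465 + 6740 = 23205
Net migration: 40–59 + 150 → 20994; 60–79 − 580 → 22337
Giving 12974 / 17151 / 20994 / 22337 / 23205.
[period 2]
Births: 17151 × 0.455 = 7804 ; 20994 × 0.13 = 2729 → 10533
20–39: 12974 × 0.969 = 12572
40–59: 17151 × 0.965 = 16551
60–79: 20994 × 0.947 = 19881
80+: 22337 × 0.925 + 23205 × 0.581 = 20662 + 13482 = 34144
Net migration: 40–59 + 150 → 16701; 60–79 − 580 → 19301
Giving 10533 / 12572 / 16701 / 19301 / 34144.

10533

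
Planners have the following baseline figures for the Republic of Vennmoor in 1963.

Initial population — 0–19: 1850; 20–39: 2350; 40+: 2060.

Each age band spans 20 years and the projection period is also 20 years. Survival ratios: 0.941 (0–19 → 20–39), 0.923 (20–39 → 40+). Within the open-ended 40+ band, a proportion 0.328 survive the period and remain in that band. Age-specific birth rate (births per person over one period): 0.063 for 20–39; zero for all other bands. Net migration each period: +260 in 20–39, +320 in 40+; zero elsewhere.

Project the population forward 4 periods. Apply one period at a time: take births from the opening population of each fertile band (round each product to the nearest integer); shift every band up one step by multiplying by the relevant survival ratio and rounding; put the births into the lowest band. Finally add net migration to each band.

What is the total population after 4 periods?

1548

(Groups numbered youngest = 1 to oldest = 3.)
After projecting period 1:
Births: 2350 * 0.063 = 148
Group 2: 1850 * 0.941 = 1741
Group 3: 2350 * 0.923 + 2060 * 0.328 = 2169 + 676 = 2845
Net migration: Group 2 + 260 → 2001; Group 3 + 320 → 3165
→ [148, 2001, 3165]
After projecting period 2:
Births: 2001 * 0.063 = 126
Group 2: 148 * 0.941 = 139
Group 3: 2001 * 0.923 + 3165 * 0.328 = 1847 + 1038 = 2885
Net migration: Group 2 + 260 → 399; Group 3 + 320 → 3205
→ [126, 399, 3205]
After projecting period 3:
Births: 399 * 0.063 = 25
Group 2: 126 * 0.941 = 119
Group 3: 399 * 0.923 + 3205 * 0.328 = 368 + 1051 = 1419
Net migration: Group 2 + 260 → 379; Group 3 + 320 → 1739
→ [25, 379, 1739]
After projecting period 4:
Births: 379 * 0.063 = 24
Group 2: 25 * 0.941 = 24
Group 3: 379 * 0.923 + 1739 * 0.328 = 350 + 570 = 920
Net migration: Group 2 + 260 → 284; Group 3 + 320 → 1240
→ [24, 284, 1240]
Total after period 4: 24 + 284 + 1240 = 1548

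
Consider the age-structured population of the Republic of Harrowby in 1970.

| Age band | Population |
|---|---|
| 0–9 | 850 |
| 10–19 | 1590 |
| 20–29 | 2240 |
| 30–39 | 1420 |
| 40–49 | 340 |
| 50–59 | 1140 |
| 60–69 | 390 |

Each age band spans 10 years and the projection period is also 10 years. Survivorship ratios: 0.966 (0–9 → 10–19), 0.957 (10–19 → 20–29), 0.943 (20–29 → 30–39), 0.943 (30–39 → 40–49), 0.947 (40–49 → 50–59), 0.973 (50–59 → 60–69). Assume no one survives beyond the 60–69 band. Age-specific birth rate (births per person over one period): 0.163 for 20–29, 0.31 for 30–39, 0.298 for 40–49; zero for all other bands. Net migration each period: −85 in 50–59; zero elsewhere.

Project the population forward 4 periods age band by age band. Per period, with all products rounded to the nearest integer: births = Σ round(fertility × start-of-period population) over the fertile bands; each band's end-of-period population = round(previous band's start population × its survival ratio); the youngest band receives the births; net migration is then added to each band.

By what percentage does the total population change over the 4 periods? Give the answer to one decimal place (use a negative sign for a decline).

-5.4

(Groups numbered youngest = 1 to oldest = 7.)
[period 1]
Births: 2240 × 0.163 = 365 ; 1420 × 0.31 = 440 ; 340 × 0.298 = 101 → total 906
Group 2: 850 × 0.966 = 821
Group 3: 1590 × 0.957 = 1522
Group 4: 2240 × 0.943 = 2112
Group 5: 1420 × 0.943 = 1339
Group 6: 340 × 0.947 = 322
Group 7: 1140 × 0.973 = 1109
Net migration: Group 6 − 85 → 237
→ [906, 821, 1522, 2112, 1339, 237, 1109]
[period 2]
Births: 1522 × 0.163 = 248 ; 2112 × 0.31 = 655 ; 1339 × 0.298 = 399 → total 1302
Group 2: 906 × 0.966 = 875
Group 3: 821 × 0.957 = 786
Group 4: 1522 × 0.943 = 1435
Group 5: 2112 × 0.943 = 1992
Group 6: 1339 × 0.947 = 1268
Group 7: 237 × 0.973 = 231
Net migration: Group 6 − 85 → 1183
→ [1302, 875, 786, 1435, 1992, 1183, 231]
[period 3]
Births: 786 × 0.163 = 128 ; 1435 × 0.31 = 445 ; 1992 × 0.298 = 594 → total 1167
Group 2: 1302 × 0.966 = 1258
Group 3: 875 × 0.957 = 837
Group 4: 786 × 0.943 = 741
Group 5: 1435 × 0.943 = 1353
Group 6: 1992 × 0.947 = 1886
Group 7: 1183 × 0.973 = 1151
Net migration: Group 6 − 85 → 1801
→ [1167, 1258, 837, 741, 1353, 1801, 1151]
[period 4]
Births: 837 × 0.163 = 136 ; 741 × 0.31 = 230 ; 1353 × 0.298 = 403 → total 769
Group 2: 1167 × 0.966 = 1127
Group 3: 1258 × 0.957 = 1204
Group 4: 837 × 0.943 = 789
Group 5: 741 × 0.943 = 699
Group 6: 1353 × 0.947 = 1281
Group 7: 1801 × 0.973 = 1752
Net migration: Group 6 − 85 → 1196
→ [769, 1127, 1204, 789, 699, 1196, 1752]
Total: 7970 → 7536; change = -434; percentage change = -5.4%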